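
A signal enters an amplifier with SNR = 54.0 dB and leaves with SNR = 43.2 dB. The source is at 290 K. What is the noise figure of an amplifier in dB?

NF (dB) = SNR_in(dB) − SNR_out(dB) when the source is at T₀
NF = 54.0 − 43.2 = 10.8 dB

10.8 dB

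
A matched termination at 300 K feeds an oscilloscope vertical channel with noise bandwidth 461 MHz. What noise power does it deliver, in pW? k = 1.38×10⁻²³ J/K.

1.91 pW

P_n = kTB = 1.38×10⁻²³ × 300 × 4.61×10⁸ = 1.91×10⁻¹² W = 1.91 pW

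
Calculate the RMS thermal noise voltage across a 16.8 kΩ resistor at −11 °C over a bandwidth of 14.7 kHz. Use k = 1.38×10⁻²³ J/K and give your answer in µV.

1.89 µV

T = −11 °C + 273.15 = 262.15 K
V_n = √(4kTRB)
4kTRB = 4 × 1.38×10⁻²³ × 262.15 × 1.68×10⁴ × 1.47×10⁴ = 3.57×10⁻¹² V²
V_n = √(3.57×10⁻¹²) = 1.89×10⁻⁶ V = 1.89 µV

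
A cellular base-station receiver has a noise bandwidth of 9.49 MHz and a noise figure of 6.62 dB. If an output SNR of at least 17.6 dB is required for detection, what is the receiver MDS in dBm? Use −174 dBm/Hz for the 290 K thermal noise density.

−80.0 dBm

Sensitivity = −174 + 10 log₁₀(B) + NF + SNR_min
= −174 + 69.77 + 6.62 + 17.6
= −80.01 dBm → −80.0 dBm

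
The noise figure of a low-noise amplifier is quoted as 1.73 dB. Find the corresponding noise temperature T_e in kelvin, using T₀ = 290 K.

F = 10^(1.73/10) = 1.48936
T_e = (F − 1)·T₀ = (1.48936 − 1) × 290 = 142 K

142 K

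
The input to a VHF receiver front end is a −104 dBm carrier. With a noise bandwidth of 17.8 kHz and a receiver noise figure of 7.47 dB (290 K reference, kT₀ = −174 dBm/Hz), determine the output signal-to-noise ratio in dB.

20.0 dB

Noise floor: N = −174 + 10 log₁₀(B) + NF
10 log₁₀(1.78×10⁴) = 42.5 dB
N = −174 + 42.5 + 7.47 = −124.03 dBm
SNR = P_sig − N = −104 − (−124.03) = 20.03 dB → 20.0 dB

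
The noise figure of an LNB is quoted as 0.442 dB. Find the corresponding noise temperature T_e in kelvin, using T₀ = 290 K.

31.1 K

F = 10^(0.442/10) = 1.10713
T_e = (F − 1)·T₀ = (1.10713 − 1) × 290 = 31.1 K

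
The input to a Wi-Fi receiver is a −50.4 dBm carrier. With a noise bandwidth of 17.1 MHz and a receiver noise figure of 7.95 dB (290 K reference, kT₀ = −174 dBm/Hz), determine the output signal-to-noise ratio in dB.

Noise floor: N = −174 + 10 log₁₀(B) + NF
10 log₁₀(1.71×10⁷) = 72.33 dB
N = −174 + 72.33 + 7.95 = −93.72 dBm
SNR = P_sig − N = −50.4 − (−93.72) = 43.32 dB → 43.3 dB

43.3 dB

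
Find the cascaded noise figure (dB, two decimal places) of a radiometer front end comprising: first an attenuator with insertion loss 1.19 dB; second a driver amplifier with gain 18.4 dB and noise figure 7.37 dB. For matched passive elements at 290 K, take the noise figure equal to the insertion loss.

Convert to linear (a loss of L dB is a gain of −L dB): F_i = 10^(NF_i/10), G_i = 10^(G_i,dB/10)
  Stage 1: F_1 = 10^(1.19/10) = 1.315, G_1 = 10^(−1.19/10) = 0.7603
  Stage 2: F_2 = 10^(7.37/10) = 5.458, G_2 = 10^(18.4/10) = 69.18
Friis cascade:
  F = 1.315 + (5.458 − 1)/0.7603 = 7.178
NF = 10 log₁₀(7.178) = 8.56 dB

8.56 dB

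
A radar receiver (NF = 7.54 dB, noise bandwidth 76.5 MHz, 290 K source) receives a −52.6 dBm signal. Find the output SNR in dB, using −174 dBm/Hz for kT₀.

35.0 dB

Noise floor: N = −174 + 10 log₁₀(B) + NF
10 log₁₀(7.65×10⁷) = 78.84 dB
N = −174 + 78.84 + 7.54 = −87.62 dBm
SNR = P_sig − N = −52.6 − (−87.62) = 35.02 dB → 35.0 dB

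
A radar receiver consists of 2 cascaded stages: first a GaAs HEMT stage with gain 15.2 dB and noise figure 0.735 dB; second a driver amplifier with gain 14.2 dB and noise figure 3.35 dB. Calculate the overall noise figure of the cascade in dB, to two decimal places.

Convert to linear (a loss of L dB is a gain of −L dB): F_i = 10^(NF_i/10), G_i = 10^(G_i,dB/10)
  Stage 1: F_1 = 10^(0.735/10) = 1.184, G_1 = 10^(15.2/10) = 33.11
  Stage 2: F_2 = 10^(3.35/10) = 2.163, G_2 = 10^(14.2/10) = 26.30
Friis cascade:
  F = 1.184 + (2.163 − 1)/33.11 = 1.220
NF = 10 log₁₀(1.220) = 0.86 dB

0.86 dB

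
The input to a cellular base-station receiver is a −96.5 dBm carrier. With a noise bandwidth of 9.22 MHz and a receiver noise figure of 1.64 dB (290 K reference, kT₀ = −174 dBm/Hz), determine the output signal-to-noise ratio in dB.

Noise floor: N = −174 + 10 log₁₀(B) + NF
10 log₁₀(9.22×10⁶) = 69.65 dB
N = −174 + 69.65 + 1.64 = −102.71 dBm
SNR = P_sig − N = −96.5 − (−102.71) = 6.21 dB → 6.2 dB

6.2 dB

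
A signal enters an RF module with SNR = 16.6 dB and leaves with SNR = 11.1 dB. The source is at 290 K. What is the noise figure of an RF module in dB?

5.5 dB

NF (dB) = SNR_in(dB) − SNR_out(dB) when the source is at T₀
NF = 16.6 − 11.1 = 5.5 dB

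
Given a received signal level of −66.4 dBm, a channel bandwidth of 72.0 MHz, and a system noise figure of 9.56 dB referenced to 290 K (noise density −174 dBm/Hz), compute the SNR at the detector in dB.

Noise floor: N = −174 + 10 log₁₀(B) + NF
10 log₁₀(7.20×10⁷) = 78.57 dB
N = −174 + 78.57 + 9.56 = −85.87 dBm
SNR = P_sig − N = −66.4 − (−85.87) = 19.47 dB → 19.5 dB

19.5 dB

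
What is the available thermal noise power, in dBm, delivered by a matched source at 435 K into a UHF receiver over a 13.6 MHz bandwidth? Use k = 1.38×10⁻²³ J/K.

P_n = kTB = 1.38×10⁻²³ × 435 × 1.36×10⁷ = 8.16×10⁻¹⁴ W
In dBm: 10 log₁₀(8.16×10⁻¹⁴ / 10⁻³) = −100.9 dBm

−100.9 dBm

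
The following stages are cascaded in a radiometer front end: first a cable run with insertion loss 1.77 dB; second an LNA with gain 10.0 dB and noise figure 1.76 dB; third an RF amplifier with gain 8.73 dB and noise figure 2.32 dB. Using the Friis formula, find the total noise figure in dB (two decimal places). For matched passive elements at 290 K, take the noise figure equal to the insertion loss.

3.73 dB

Convert to linear (a loss of L dB is a gain of −L dB): F_i = 10^(NF_i/10), G_i = 10^(G_i,dB/10)
  Stage 1: F_1 = 10^(1.77/10) = 1.503, G_1 = 10^(−1.77/10) = 0.6653
  Stage 2: F_2 = 10^(1.76/10) = 1.500, G_2 = 10^(10.0/10) = 10.00
  Stage 3: F_3 = 10^(2.32/10) = 1.706, G_3 = 10^(8.73/10) = 7.464
Friis cascade:
  F = 1.503 + (1.500 − 1)/0.6653 + (1.706 − 1)/6.653 = 2.360
NF = 10 log₁₀(2.360) = 3.73 dB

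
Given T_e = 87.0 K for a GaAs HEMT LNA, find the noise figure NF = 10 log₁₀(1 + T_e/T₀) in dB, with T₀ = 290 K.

1.14 dB

F = 1 + T_e/T₀ = 1 + 87.0/290 = 1.3
NF = 10 log₁₀(1.3) = 1.14 dB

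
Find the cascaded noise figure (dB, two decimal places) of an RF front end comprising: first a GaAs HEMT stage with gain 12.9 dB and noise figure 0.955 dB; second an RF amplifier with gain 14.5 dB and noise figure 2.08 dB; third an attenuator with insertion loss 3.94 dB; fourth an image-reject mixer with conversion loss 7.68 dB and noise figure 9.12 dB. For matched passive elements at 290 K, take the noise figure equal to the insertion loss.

1.18 dB

Convert to linear (a loss of L dB is a gain of −L dB): F_i = 10^(NF_i/10), G_i = 10^(G_i,dB/10)
  Stage 1: F_1 = 10^(0.955/10) = 1.246, G_1 = 10^(12.9/10) = 19.50
  Stage 2: F_2 = 10^(2.08/10) = 1.614, G_2 = 10^(14.5/10) = 28.18
  Stage 3: F_3 = 10^(3.94/10) = 2.477, G_3 = 10^(−3.94/10) = 0.4036
  Stage 4: F_4 = 10^(9.12/10) = 8.166, G_4 = 10^(−7.68/10) = 0.1706
Friis cascade:
  F = 1.246 + (1.614 − 1)/19.50 + (2.477 − 1)/549.5 + (8.166 − 1)/221.8 = 1.312
NF = 10 log₁₀(1.312) = 1.18 dB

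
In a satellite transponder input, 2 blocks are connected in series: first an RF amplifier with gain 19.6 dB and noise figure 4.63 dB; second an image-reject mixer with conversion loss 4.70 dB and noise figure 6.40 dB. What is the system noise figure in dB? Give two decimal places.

Convert to linear (a loss of L dB is a gain of −L dB): F_i = 10^(NF_i/10), G_i = 10^(G_i,dB/10)
  Stage 1: F_1 = 10^(4.63/10) = 2.904, G_1 = 10^(19.6/10) = 91.20
  Stage 2: F_2 = 10^(6.40/10) = 4.365, G_2 = 10^(−4.70/10) = 0.3388
Friis cascade:
  F = 2.904 + (4.365 − 1)/91.20 = 2.941
NF = 10 log₁₀(2.941) = 4.68 dB

4.68 dB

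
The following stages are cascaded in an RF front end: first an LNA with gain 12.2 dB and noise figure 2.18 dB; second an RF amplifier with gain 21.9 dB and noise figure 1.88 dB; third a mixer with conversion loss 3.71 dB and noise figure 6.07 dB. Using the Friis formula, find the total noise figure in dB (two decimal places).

2.27 dB

Convert to linear (a loss of L dB is a gain of −L dB): F_i = 10^(NF_i/10), G_i = 10^(G_i,dB/10)
  Stage 1: F_1 = 10^(2.18/10) = 1.652, G_1 = 10^(12.2/10) = 16.60
  Stage 2: F_2 = 10^(1.88/10) = 1.542, G_2 = 10^(21.9/10) = 154.9
  Stage 3: F_3 = 10^(6.07/10) = 4.046, G_3 = 10^(−3.71/10) = 0.4256
Friis cascade:
  F = 1.652 + (1.542 − 1)/16.60 + (4.046 − 1)/2570 = 1.686
NF = 10 log₁₀(1.686) = 2.27 dB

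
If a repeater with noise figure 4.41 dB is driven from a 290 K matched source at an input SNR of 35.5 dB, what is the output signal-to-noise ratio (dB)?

By definition F = SNR_in/SNR_out, so in dB: SNR_out = SNR_in − NF
SNR_out = 35.5 − 4.41 = 31.09 dB

31.09 dB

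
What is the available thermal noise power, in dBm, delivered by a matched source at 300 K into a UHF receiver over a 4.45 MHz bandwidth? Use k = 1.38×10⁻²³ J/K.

P_n = kTB = 1.38×10⁻²³ × 300 × 4.45×10⁶ = 1.84×10⁻¹⁴ W
In dBm: 10 log₁₀(1.84×10⁻¹⁴ / 10⁻³) = −107.3 dBm

−107.3 dBm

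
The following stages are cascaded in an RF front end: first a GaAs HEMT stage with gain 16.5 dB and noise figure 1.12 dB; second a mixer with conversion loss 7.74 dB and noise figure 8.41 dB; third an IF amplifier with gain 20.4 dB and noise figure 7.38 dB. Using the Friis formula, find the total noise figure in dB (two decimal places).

3.06 dB

Convert to linear (a loss of L dB is a gain of −L dB): F_i = 10^(NF_i/10), G_i = 10^(G_i,dB/10)
  Stage 1: F_1 = 10^(1.12/10) = 1.294, G_1 = 10^(16.5/10) = 44.67
  Stage 2: F_2 = 10^(8.41/10) = 6.934, G_2 = 10^(−7.74/10) = 0.1683
  Stage 3: F_3 = 10^(7.38/10) = 5.470, G_3 = 10^(20.4/10) = 109.6
Friis cascade:
  F = 1.294 + (6.934 − 1)/44.67 + (5.470 − 1)/7.516 = 2.022
NF = 10 log₁₀(2.022) = 3.06 dB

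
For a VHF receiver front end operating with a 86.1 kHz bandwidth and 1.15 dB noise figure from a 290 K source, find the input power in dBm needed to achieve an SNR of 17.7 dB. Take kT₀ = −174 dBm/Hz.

−105.8 dBm

Sensitivity = −174 + 10 log₁₀(B) + NF + SNR_min
= −174 + 49.35 + 1.15 + 17.7
= −105.80 dBm → −105.8 dBm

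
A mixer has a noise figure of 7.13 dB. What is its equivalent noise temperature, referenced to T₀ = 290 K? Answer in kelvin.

F = 10^(7.13/10) = 5.16416
T_e = (F − 1)·T₀ = (5.16416 − 1) × 290 = 1208 K

1208 K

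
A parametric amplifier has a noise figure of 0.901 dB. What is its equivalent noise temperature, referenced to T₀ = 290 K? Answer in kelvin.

F = 10^(0.901/10) = 1.23055
T_e = (F − 1)·T₀ = (1.23055 − 1) × 290 = 66.9 K

66.9 K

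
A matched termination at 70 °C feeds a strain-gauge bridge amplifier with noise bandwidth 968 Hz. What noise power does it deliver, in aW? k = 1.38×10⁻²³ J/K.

T = 70 °C + 273.15 = 343.15 K
P_n = kTB = 1.38×10⁻²³ × 343.15 × 9.68×10² = 4.58×10⁻¹⁸ W = 4.58 aW

4.58 aW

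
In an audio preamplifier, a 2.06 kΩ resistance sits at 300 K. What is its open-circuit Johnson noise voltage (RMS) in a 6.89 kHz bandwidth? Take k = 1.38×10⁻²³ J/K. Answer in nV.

485 nV

V_n = √(4kTRB)
4kTRB = 4 × 1.38×10⁻²³ × 300 × 2.06×10³ × 6.89×10³ = 2.35×10⁻¹³ V²
V_n = √(2.35×10⁻¹³) = 4.85×10⁻⁷ V = 485 nV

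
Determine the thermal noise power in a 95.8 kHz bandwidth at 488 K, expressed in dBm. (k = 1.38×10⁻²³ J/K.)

−121.9 dBm

P_n = kTB = 1.38×10⁻²³ × 488 × 9.58×10⁴ = 6.45×10⁻¹⁶ W
In dBm: 10 log₁₀(6.45×10⁻¹⁶ / 10⁻³) = −121.9 dBm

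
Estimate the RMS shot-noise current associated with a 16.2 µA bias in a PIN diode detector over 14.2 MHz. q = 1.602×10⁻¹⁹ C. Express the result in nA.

I_n = √(2qI·B)
2qI·B = 2 × 1.602×10⁻¹⁹ × 1.62×10⁻⁵ × 1.42×10⁷ = 7.37×10⁻¹⁷ A²
I_n = √(7.37×10⁻¹⁷) = 8.59×10⁻⁹ A = 8.59 nA

8.59 nA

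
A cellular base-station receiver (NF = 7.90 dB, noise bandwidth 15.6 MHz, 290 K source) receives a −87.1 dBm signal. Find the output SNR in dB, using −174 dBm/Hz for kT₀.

7.1 dB

Noise floor: N = −174 + 10 log₁₀(B) + NF
10 log₁₀(1.56×10⁷) = 71.93 dB
N = −174 + 71.93 + 7.90 = −94.17 dBm
SNR = P_sig − N = −87.1 − (−94.17) = 7.07 dB → 7.1 dB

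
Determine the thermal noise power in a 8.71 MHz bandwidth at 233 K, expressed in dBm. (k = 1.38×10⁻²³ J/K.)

P_n = kTB = 1.38×10⁻²³ × 233 × 8.71×10⁶ = 2.80×10⁻¹⁴ W
In dBm: 10 log₁₀(2.80×10⁻¹⁴ / 10⁻³) = −105.5 dBm

−105.5 dBm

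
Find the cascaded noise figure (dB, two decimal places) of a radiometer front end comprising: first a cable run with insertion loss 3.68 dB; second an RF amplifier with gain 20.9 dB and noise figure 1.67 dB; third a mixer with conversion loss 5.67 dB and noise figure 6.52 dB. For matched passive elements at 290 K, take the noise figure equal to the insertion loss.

Convert to linear (a loss of L dB is a gain of −L dB): F_i = 10^(NF_i/10), G_i = 10^(G_i,dB/10)
  Stage 1: F_1 = 10^(3.68/10) = 2.333, G_1 = 10^(−3.68/10) = 0.4285
  Stage 2: F_2 = 10^(1.67/10) = 1.469, G_2 = 10^(20.9/10) = 123.0
  Stage 3: F_3 = 10^(6.52/10) = 4.487, G_3 = 10^(−5.67/10) = 0.2710
Friis cascade:
  F = 2.333 + (1.469 − 1)/0.4285 + (4.487 − 1)/52.72 = 3.494
NF = 10 log₁₀(3.494) = 5.43 dB

5.43 dB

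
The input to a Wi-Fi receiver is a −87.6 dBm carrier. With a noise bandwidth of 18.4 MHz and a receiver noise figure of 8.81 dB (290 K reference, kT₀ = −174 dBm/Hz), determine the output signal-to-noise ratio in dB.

Noise floor: N = −174 + 10 log₁₀(B) + NF
10 log₁₀(1.84×10⁷) = 72.65 dB
N = −174 + 72.65 + 8.81 = −92.54 dBm
SNR = P_sig − N = −87.6 − (−92.54) = 4.94 dB → 4.9 dB

4.9 dB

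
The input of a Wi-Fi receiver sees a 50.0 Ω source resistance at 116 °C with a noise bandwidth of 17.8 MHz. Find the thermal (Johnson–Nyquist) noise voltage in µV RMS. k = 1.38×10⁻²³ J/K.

4.37 µV

T = 116 °C + 273.15 = 389.15 K
V_n = √(4kTRB)
4kTRB = 4 × 1.38×10⁻²³ × 389.15 × 5.00×10¹ × 1.78×10⁷ = 1.91×10⁻¹¹ V²
V_n = √(1.91×10⁻¹¹) = 4.37×10⁻⁶ V = 4.37 µV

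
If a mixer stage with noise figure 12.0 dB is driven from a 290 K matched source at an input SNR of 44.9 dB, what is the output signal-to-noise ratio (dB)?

By definition F = SNR_in/SNR_out, so in dB: SNR_out = SNR_in − NF
SNR_out = 44.9 − 12.0 = 32.9 dB

32.9 dB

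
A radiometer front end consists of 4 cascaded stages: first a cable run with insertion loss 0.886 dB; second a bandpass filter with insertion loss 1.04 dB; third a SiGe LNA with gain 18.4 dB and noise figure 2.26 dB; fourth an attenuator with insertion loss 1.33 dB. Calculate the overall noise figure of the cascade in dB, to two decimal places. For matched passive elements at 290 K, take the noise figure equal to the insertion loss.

4.20 dB

Convert to linear (a loss of L dB is a gain of −L dB): F_i = 10^(NF_i/10), G_i = 10^(G_i,dB/10)
  Stage 1: F_1 = 10^(0.886/10) = 1.226, G_1 = 10^(−0.886/10) = 0.8155
  Stage 2: F_2 = 10^(1.04/10) = 1.271, G_2 = 10^(−1.04/10) = 0.7870
  Stage 3: F_3 = 10^(2.26/10) = 1.683, G_3 = 10^(18.4/10) = 69.18
  Stage 4: F_4 = 10^(1.33/10) = 1.358, G_4 = 10^(−1.33/10) = 0.7362
Friis cascade:
  F = 1.226 + (1.271 − 1)/0.8155 + (1.683 − 1)/0.6418 + (1.358 − 1)/44.40 = 2.630
NF = 10 log₁₀(2.630) = 4.20 dB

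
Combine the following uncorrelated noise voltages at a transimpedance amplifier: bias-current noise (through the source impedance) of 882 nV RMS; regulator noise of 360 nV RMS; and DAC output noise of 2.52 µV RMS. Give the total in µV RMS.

Uncorrelated sources add in power (mean-square): V_tot = √(ΣV_i²)
V_tot = √[(8.82×10⁻⁷)² + (3.60×10⁻⁷)² + (2.52×10⁻⁶)²] = 2.69×10⁻⁶ V = 2.69 µV

2.69 µV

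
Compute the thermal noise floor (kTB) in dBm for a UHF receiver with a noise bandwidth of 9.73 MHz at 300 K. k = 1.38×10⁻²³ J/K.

P_n = kTB = 1.38×10⁻²³ × 300 × 9.73×10⁶ = 4.03×10⁻¹⁴ W
In dBm: 10 log₁₀(4.03×10⁻¹⁴ / 10⁻³) = −103.9 dBm

−103.9 dBm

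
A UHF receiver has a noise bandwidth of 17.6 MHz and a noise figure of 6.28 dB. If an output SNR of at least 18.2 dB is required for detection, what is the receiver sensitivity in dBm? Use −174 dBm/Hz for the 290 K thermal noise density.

Sensitivity = −174 + 10 log₁₀(B) + NF + SNR_min
= −174 + 72.46 + 6.28 + 18.2
= −77.06 dBm → −77.1 dBm

−77.1 dBm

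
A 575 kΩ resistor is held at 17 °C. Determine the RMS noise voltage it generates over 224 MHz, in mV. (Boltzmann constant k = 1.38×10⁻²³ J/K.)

T = 17 °C + 273.15 = 290.15 K
V_n = √(4kTRB)
4kTRB = 4 × 1.38×10⁻²³ × 290.15 × 5.75×10⁵ × 2.24×10⁸ = 2.06×10⁻⁶ V²
V_n = √(2.06×10⁻⁶) = 1.44×10⁻³ V = 1.44 mV

1.44 mV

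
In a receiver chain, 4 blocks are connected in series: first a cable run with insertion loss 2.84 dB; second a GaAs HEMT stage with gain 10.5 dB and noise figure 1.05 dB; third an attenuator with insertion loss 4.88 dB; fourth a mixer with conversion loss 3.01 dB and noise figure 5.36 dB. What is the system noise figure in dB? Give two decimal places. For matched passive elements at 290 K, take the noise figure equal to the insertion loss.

Convert to linear (a loss of L dB is a gain of −L dB): F_i = 10^(NF_i/10), G_i = 10^(G_i,dB/10)
  Stage 1: F_1 = 10^(2.84/10) = 1.923, G_1 = 10^(−2.84/10) = 0.5200
  Stage 2: F_2 = 10^(1.05/10) = 1.274, G_2 = 10^(10.5/10) = 11.22
  Stage 3: F_3 = 10^(4.88/10) = 3.076, G_3 = 10^(−4.88/10) = 0.3251
  Stage 4: F_4 = 10^(5.36/10) = 3.436, G_4 = 10^(−3.01/10) = 0.5000
Friis cascade:
  F = 1.923 + (1.274 − 1)/0.5200 + (3.076 − 1)/5.834 + (3.436 − 1)/1.897 = 4.089
NF = 10 log₁₀(4.089) = 6.12 dB

6.12 dB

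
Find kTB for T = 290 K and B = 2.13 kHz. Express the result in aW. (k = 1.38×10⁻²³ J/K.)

P_n = kTB = 1.38×10⁻²³ × 290 × 2.13×10³ = 8.52×10⁻¹⁸ W = 8.52 aW

8.52 aW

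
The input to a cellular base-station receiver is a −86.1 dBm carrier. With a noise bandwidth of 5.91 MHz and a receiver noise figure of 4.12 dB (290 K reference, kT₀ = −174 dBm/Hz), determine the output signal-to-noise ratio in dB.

16.1 dB

Noise floor: N = −174 + 10 log₁₀(B) + NF
10 log₁₀(5.91×10⁶) = 67.72 dB
N = −174 + 67.72 + 4.12 = −102.16 dBm
SNR = P_sig − N = −86.1 − (−102.16) = 16.06 dB → 16.1 dB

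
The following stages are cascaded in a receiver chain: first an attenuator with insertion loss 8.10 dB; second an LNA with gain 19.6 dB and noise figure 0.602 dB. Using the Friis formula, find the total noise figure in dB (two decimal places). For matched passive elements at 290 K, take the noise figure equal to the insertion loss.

8.70 dB

Convert to linear (a loss of L dB is a gain of −L dB): F_i = 10^(NF_i/10), G_i = 10^(G_i,dB/10)
  Stage 1: F_1 = 10^(8.10/10) = 6.457, G_1 = 10^(−8.10/10) = 0.1549
  Stage 2: F_2 = 10^(0.602/10) = 1.149, G_2 = 10^(19.6/10) = 91.20
Friis cascade:
  F = 6.457 + (1.149 − 1)/0.1549 = 7.417
NF = 10 log₁₀(7.417) = 8.70 dB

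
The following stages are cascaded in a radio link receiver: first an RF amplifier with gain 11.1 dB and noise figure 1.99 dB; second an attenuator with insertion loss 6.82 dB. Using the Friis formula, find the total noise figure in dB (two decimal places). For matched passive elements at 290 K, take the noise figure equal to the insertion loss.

Convert to linear (a loss of L dB is a gain of −L dB): F_i = 10^(NF_i/10), G_i = 10^(G_i,dB/10)
  Stage 1: F_1 = 10^(1.99/10) = 1.581, G_1 = 10^(11.1/10) = 12.88
  Stage 2: F_2 = 10^(6.82/10) = 4.808, G_2 = 10^(−6.82/10) = 0.2080
Friis cascade:
  F = 1.581 + (4.808 − 1)/12.88 = 1.877
NF = 10 log₁₀(1.877) = 2.73 dB

2.73 dB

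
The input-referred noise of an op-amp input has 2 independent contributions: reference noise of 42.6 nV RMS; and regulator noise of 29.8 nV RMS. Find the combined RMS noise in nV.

Uncorrelated sources add in power (mean-square): V_tot = √(ΣV_i²)
V_tot = √[(4.26×10⁻⁸)² + (2.98×10⁻⁸)²] = 5.20×10⁻⁸ V = 52.0 nV

52.0 nV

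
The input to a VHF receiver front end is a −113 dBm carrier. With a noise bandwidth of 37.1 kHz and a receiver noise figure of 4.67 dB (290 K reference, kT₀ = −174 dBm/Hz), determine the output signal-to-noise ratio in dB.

Noise floor: N = −174 + 10 log₁₀(B) + NF
10 log₁₀(3.71×10⁴) = 45.69 dB
N = −174 + 45.69 + 4.67 = −123.64 dBm
SNR = P_sig − N = −113 − (−123.64) = 10.64 dB → 10.6 dB

10.6 dB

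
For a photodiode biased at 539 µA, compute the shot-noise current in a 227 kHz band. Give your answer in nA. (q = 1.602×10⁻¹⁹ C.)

I_n = √(2qI·B)
2qI·B = 2 × 1.602×10⁻¹⁹ × 5.39×10⁻⁴ × 2.27×10⁵ = 3.92×10⁻¹⁷ A²
I_n = √(3.92×10⁻¹⁷) = 6.26×10⁻⁹ A = 6.26 nA

6.26 nA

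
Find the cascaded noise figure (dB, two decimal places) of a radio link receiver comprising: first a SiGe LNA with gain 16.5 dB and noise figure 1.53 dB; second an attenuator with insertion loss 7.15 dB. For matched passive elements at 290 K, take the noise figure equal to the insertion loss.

1.81 dB

Convert to linear (a loss of L dB is a gain of −L dB): F_i = 10^(NF_i/10), G_i = 10^(G_i,dB/10)
  Stage 1: F_1 = 10^(1.53/10) = 1.422, G_1 = 10^(16.5/10) = 44.67
  Stage 2: F_2 = 10^(7.15/10) = 5.188, G_2 = 10^(−7.15/10) = 0.1928
Friis cascade:
  F = 1.422 + (5.188 − 1)/44.67 = 1.516
NF = 10 log₁₀(1.516) = 1.81 dB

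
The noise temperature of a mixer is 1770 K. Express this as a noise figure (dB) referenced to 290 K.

8.51 dB

F = 1 + T_e/T₀ = 1 + 1770/290 = 7.10345
NF = 10 log₁₀(7.10345) = 8.51 dB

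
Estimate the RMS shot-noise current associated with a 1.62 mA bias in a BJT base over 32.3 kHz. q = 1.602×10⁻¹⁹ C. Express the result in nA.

4.09 nA

I_n = √(2qI·B)
2qI·B = 2 × 1.602×10⁻¹⁹ × 1.62×10⁻³ × 3.23×10⁴ = 1.68×10⁻¹⁷ A²
I_n = √(1.68×10⁻¹⁷) = 4.09×10⁻⁹ A = 4.09 nA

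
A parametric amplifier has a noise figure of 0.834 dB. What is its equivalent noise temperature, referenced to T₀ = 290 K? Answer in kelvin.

F = 10^(0.834/10) = 1.21171
T_e = (F − 1)·T₀ = (1.21171 − 1) × 290 = 61.4 K

61.4 K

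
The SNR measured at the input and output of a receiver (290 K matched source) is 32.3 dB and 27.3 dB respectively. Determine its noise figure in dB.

5.0 dB

NF (dB) = SNR_in(dB) − SNR_out(dB) when the source is at T₀
NF = 32.3 − 27.3 = 5.0 dB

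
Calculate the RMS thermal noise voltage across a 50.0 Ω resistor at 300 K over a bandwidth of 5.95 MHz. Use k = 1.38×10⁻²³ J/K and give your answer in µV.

V_n = √(4kTRB)
4kTRB = 4 × 1.38×10⁻²³ × 300 × 5.00×10¹ × 5.95×10⁶ = 4.93×10⁻¹² V²
V_n = √(4.93×10⁻¹²) = 2.22×10⁻⁶ V = 2.22 µV

2.22 µV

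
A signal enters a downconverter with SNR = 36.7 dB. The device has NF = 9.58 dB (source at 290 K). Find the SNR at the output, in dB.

By definition F = SNR_in/SNR_out, so in dB: SNR_out = SNR_in − NF
SNR_out = 36.7 − 9.58 = 27.12 dB

27.12 dB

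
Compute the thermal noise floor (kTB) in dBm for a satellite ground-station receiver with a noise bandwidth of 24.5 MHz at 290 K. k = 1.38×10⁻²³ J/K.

P_n = kTB = 1.38×10⁻²³ × 290 × 2.45×10⁷ = 9.80×10⁻¹⁴ W
In dBm: 10 log₁₀(9.80×10⁻¹⁴ / 10⁻³) = −100.1 dBm

−100.1 dBm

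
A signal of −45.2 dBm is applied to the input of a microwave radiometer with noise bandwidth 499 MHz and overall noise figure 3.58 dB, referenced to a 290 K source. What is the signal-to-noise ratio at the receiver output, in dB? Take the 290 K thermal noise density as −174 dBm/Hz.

Noise floor: N = −174 + 10 log₁₀(B) + NF
10 log₁₀(4.99×10⁸) = 86.98 dB
N = −174 + 86.98 + 3.58 = −83.44 dBm
SNR = P_sig − N = −45.2 − (−83.44) = 38.24 dB → 38.2 dB

38.2 dB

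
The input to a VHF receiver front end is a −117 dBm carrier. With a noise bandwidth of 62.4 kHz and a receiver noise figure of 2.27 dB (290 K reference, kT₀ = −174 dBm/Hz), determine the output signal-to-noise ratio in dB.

Noise floor: N = −174 + 10 log₁₀(B) + NF
10 log₁₀(6.24×10⁴) = 47.95 dB
N = −174 + 47.95 + 2.27 = −123.78 dBm
SNR = P_sig − N = −117 − (−123.78) = 6.78 dB → 6.8 dB

6.8 dB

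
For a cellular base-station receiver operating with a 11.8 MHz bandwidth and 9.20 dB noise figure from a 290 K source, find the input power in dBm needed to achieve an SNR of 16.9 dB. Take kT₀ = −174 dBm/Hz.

−77.2 dBm

Sensitivity = −174 + 10 log₁₀(B) + NF + SNR_min
= −174 + 70.72 + 9.20 + 16.9
= −77.18 dBm → −77.2 dBm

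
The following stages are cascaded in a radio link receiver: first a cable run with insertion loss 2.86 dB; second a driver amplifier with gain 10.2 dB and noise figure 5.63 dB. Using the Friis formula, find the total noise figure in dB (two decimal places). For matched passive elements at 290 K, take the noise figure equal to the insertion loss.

Convert to linear (a loss of L dB is a gain of −L dB): F_i = 10^(NF_i/10), G_i = 10^(G_i,dB/10)
  Stage 1: F_1 = 10^(2.86/10) = 1.932, G_1 = 10^(−2.86/10) = 0.5176
  Stage 2: F_2 = 10^(5.63/10) = 3.656, G_2 = 10^(10.2/10) = 10.47
Friis cascade:
  F = 1.932 + (3.656 − 1)/0.5176 = 7.063
NF = 10 log₁₀(7.063) = 8.49 dB

8.49 dB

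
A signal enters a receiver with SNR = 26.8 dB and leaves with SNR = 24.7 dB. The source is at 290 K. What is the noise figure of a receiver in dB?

NF (dB) = SNR_in(dB) − SNR_out(dB) when the source is at T₀
NF = 26.8 − 24.7 = 2.1 dB

2.1 dB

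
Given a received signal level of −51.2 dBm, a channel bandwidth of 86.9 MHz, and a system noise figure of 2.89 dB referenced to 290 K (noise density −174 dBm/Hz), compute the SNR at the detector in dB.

40.5 dB

Noise floor: N = −174 + 10 log₁₀(B) + NF
10 log₁₀(8.69×10⁷) = 79.39 dB
N = −174 + 79.39 + 2.89 = −91.72 dBm
SNR = P_sig − N = −51.2 − (−91.72) = 40.52 dB → 40.5 dB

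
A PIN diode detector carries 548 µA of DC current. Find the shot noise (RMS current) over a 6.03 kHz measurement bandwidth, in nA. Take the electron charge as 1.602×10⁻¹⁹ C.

1.03 nA

I_n = √(2qI·B)
2qI·B = 2 × 1.602×10⁻¹⁹ × 5.48×10⁻⁴ × 6.03×10³ = 1.06×10⁻¹⁸ A²
I_n = √(1.06×10⁻¹⁸) = 1.03×10⁻⁹ A = 1.03 nA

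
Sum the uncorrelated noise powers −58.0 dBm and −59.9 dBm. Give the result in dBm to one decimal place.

Convert to linear, add, convert back:
P₁ = 1.58×10⁻⁹ W, P₂ = 1.02×10⁻⁹ W
P_tot = 2.61×10⁻⁹ W → 10 log₁₀(P_tot / 10⁻³) = −55.8 dBm

−55.8 dBm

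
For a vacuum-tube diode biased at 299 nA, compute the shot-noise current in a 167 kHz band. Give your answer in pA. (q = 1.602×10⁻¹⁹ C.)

I_n = √(2qI·B)
2qI·B = 2 × 1.602×10⁻¹⁹ × 2.99×10⁻⁷ × 1.67×10⁵ = 1.60×10⁻²⁰ A²
I_n = √(1.60×10⁻²⁰) = 1.26×10⁻¹⁰ A = 126 pA

126 pA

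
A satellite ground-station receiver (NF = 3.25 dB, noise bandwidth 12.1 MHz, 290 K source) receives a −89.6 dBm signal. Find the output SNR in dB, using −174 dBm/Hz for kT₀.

Noise floor: N = −174 + 10 log₁₀(B) + NF
10 log₁₀(1.21×10⁷) = 70.83 dB
N = −174 + 70.83 + 3.25 = −99.92 dBm
SNR = P_sig − N = −89.6 − (−99.92) = 10.32 dB → 10.3 dB

10.3 dB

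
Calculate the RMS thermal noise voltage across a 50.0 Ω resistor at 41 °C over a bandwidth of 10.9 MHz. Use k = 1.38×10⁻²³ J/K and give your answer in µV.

3.07 µV

T = 41 °C + 273.15 = 314.15 K
V_n = √(4kTRB)
4kTRB = 4 × 1.38×10⁻²³ × 314.15 × 5.00×10¹ × 1.09×10⁷ = 9.45×10⁻¹² V²
V_n = √(9.45×10⁻¹²) = 3.07×10⁻⁶ V = 3.07 µV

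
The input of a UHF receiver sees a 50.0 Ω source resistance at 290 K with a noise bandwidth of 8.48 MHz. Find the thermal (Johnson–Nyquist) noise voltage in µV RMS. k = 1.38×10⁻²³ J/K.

V_n = √(4kTRB)
4kTRB = 4 × 1.38×10⁻²³ × 290 × 5.00×10¹ × 8.48×10⁶ = 6.79×10⁻¹² V²
V_n = √(6.79×10⁻¹²) = 2.61×10⁻⁶ V = 2.61 µV

2.61 µV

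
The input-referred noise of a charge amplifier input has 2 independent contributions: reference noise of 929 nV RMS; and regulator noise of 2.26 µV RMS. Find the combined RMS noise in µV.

Uncorrelated sources add in power (mean-square): V_tot = √(ΣV_i²)
V_tot = √[(9.29×10⁻⁷)² + (2.26×10⁻⁶)²] = 2.44×10⁻⁶ V = 2.44 µV

2.44 µV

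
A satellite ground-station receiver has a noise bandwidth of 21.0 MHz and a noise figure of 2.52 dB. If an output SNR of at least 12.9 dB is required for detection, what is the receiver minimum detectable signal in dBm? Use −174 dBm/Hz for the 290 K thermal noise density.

Sensitivity = −174 + 10 log₁₀(B) + NF + SNR_min
= −174 + 73.22 + 2.52 + 12.9
= −85.36 dBm → −85.4 dBm

−85.4 dBm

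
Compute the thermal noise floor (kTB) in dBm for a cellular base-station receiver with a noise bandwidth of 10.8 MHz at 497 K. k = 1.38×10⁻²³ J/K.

−101.3 dBm

P_n = kTB = 1.38×10⁻²³ × 497 × 1.08×10⁷ = 7.41×10⁻¹⁴ W
In dBm: 10 log₁₀(7.41×10⁻¹⁴ / 10⁻³) = −101.3 dBm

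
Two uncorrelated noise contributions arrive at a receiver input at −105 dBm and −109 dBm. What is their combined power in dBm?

Convert to linear, add, convert back:
P₁ = 3.16×10⁻¹⁴ W, P₂ = 1.26×10⁻¹⁴ W
P_tot = 4.42×10⁻¹⁴ W → 10 log₁₀(P_tot / 10⁻³) = −103.5 dBm

−103.5 dBm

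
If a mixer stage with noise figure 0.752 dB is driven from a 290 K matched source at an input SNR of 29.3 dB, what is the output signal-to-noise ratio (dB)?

By definition F = SNR_in/SNR_out, so in dB: SNR_out = SNR_in − NF
SNR_out = 29.3 − 0.752 = 28.548 dB

28.548 dB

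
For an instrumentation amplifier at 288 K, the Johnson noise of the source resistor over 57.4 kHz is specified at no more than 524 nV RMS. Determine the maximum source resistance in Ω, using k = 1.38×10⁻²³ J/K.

301 Ω

Johnson–Nyquist: V_n = √(4kTRB) ⇒ R = V_n² / (4kTB)
4kTB = 4 × 1.38×10⁻²³ × 288 × 5.74×10⁴ = 9.13×10⁻¹⁶
R = (5.24×10⁻⁷)² / 9.13×10⁻¹⁶ = 3.01×10² Ω = 301 Ω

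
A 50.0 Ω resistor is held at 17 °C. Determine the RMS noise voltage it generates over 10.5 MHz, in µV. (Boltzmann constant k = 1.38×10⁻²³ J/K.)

T = 17 °C + 273.15 = 290.15 K
V_n = √(4kTRB)
4kTRB = 4 × 1.38×10⁻²³ × 290.15 × 5.00×10¹ × 1.05×10⁷ = 8.41×10⁻¹² V²
V_n = √(8.41×10⁻¹²) = 2.90×10⁻⁶ V = 2.90 µV

2.90 µV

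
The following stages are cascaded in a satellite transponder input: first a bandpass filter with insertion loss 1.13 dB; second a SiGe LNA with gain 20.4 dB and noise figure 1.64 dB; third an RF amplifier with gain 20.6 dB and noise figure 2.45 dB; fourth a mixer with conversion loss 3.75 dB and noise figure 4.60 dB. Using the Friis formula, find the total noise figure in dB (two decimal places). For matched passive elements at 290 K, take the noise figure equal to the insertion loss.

2.79 dB

Convert to linear (a loss of L dB is a gain of −L dB): F_i = 10^(NF_i/10), G_i = 10^(G_i,dB/10)
  Stage 1: F_1 = 10^(1.13/10) = 1.297, G_1 = 10^(−1.13/10) = 0.7709
  Stage 2: F_2 = 10^(1.64/10) = 1.459, G_2 = 10^(20.4/10) = 109.6
  Stage 3: F_3 = 10^(2.45/10) = 1.758, G_3 = 10^(20.6/10) = 114.8
  Stage 4: F_4 = 10^(4.60/10) = 2.884, G_4 = 10^(−3.75/10) = 0.4217
Friis cascade:
  F = 1.297 + (1.459 − 1)/0.7709 + (1.758 − 1)/84.53 + (2.884 − 1)/9705 = 1.902
NF = 10 log₁₀(1.902) = 2.79 dB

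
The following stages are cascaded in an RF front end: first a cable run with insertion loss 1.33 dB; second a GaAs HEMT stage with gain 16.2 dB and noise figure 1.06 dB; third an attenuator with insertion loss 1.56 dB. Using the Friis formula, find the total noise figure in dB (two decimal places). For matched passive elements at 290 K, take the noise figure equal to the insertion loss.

2.43 dB

Convert to linear (a loss of L dB is a gain of −L dB): F_i = 10^(NF_i/10), G_i = 10^(G_i,dB/10)
  Stage 1: F_1 = 10^(1.33/10) = 1.358, G_1 = 10^(−1.33/10) = 0.7362
  Stage 2: F_2 = 10^(1.06/10) = 1.276, G_2 = 10^(16.2/10) = 41.69
  Stage 3: F_3 = 10^(1.56/10) = 1.432, G_3 = 10^(−1.56/10) = 0.6982
Friis cascade:
  F = 1.358 + (1.276 − 1)/0.7362 + (1.432 − 1)/30.69 = 1.748
NF = 10 log₁₀(1.748) = 2.43 dB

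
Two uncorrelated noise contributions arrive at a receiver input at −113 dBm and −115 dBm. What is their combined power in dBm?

Convert to linear, add, convert back:
P₁ = 5.01×10⁻¹⁵ W, P₂ = 3.16×10⁻¹⁵ W
P_tot = 8.17×10⁻¹⁵ W → 10 log₁₀(P_tot / 10⁻³) = −110.9 dBm

−110.9 dBm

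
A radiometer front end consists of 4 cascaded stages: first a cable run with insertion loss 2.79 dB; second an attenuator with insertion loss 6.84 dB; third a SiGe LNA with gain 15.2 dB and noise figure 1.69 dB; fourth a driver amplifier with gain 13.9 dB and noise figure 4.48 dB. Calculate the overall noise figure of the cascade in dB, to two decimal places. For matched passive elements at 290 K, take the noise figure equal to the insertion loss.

Convert to linear (a loss of L dB is a gain of −L dB): F_i = 10^(NF_i/10), G_i = 10^(G_i,dB/10)
  Stage 1: F_1 = 10^(2.79/10) = 1.901, G_1 = 10^(−2.79/10) = 0.5260
  Stage 2: F_2 = 10^(6.84/10) = 4.831, G_2 = 10^(−6.84/10) = 0.2070
  Stage 3: F_3 = 10^(1.69/10) = 1.476, G_3 = 10^(15.2/10) = 33.11
  Stage 4: F_4 = 10^(4.48/10) = 2.805, G_4 = 10^(13.9/10) = 24.55
Friis cascade:
  F = 1.901 + (4.831 − 1)/0.5260 + (1.476 − 1)/0.1089 + (2.805 − 1)/3.606 = 14.05
NF = 10 log₁₀(14.05) = 11.48 dB

11.48 dB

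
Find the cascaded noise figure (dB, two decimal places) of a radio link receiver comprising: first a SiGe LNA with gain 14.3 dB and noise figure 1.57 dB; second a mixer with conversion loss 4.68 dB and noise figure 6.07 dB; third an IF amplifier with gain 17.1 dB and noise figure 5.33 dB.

Convert to linear (a loss of L dB is a gain of −L dB): F_i = 10^(NF_i/10), G_i = 10^(G_i,dB/10)
  Stage 1: F_1 = 10^(1.57/10) = 1.435, G_1 = 10^(14.3/10) = 26.92
  Stage 2: F_2 = 10^(6.07/10) = 4.046, G_2 = 10^(−4.68/10) = 0.3404
  Stage 3: F_3 = 10^(5.33/10) = 3.412, G_3 = 10^(17.1/10) = 51.29
Friis cascade:
  F = 1.435 + (4.046 − 1)/26.92 + (3.412 − 1)/9.162 = 1.812
NF = 10 log₁₀(1.812) = 2.58 dB

2.58 dB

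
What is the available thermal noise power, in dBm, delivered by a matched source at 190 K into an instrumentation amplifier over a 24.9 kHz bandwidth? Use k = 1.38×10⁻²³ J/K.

−131.9 dBm

P_n = kTB = 1.38×10⁻²³ × 190 × 2.49×10⁴ = 6.53×10⁻¹⁷ W
In dBm: 10 log₁₀(6.53×10⁻¹⁷ / 10⁻³) = −131.9 dBm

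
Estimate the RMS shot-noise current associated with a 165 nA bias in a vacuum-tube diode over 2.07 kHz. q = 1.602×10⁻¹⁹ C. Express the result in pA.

10.5 pA

I_n = √(2qI·B)
2qI·B = 2 × 1.602×10⁻¹⁹ × 1.65×10⁻⁷ × 2.07×10³ = 1.09×10⁻²² A²
I_n = √(1.09×10⁻²²) = 1.05×10⁻¹¹ A = 10.5 pA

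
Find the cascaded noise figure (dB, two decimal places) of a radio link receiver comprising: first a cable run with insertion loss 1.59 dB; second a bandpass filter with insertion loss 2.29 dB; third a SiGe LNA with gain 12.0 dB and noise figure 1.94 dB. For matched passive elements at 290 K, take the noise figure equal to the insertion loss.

Convert to linear (a loss of L dB is a gain of −L dB): F_i = 10^(NF_i/10), G_i = 10^(G_i,dB/10)
  Stage 1: F_1 = 10^(1.59/10) = 1.442, G_1 = 10^(−1.59/10) = 0.6934
  Stage 2: F_2 = 10^(2.29/10) = 1.694, G_2 = 10^(−2.29/10) = 0.5902
  Stage 3: F_3 = 10^(1.94/10) = 1.563, G_3 = 10^(12.0/10) = 15.85
Friis cascade:
  F = 1.442 + (1.694 − 1)/0.6934 + (1.563 − 1)/0.4093 = 3.819
NF = 10 log₁₀(3.819) = 5.82 dB

5.82 dB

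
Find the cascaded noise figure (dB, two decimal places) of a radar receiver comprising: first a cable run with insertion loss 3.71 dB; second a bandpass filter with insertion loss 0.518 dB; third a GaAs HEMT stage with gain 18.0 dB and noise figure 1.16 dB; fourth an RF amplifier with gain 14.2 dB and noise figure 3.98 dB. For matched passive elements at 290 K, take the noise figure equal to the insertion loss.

5.47 dB

Convert to linear (a loss of L dB is a gain of −L dB): F_i = 10^(NF_i/10), G_i = 10^(G_i,dB/10)
  Stage 1: F_1 = 10^(3.71/10) = 2.350, G_1 = 10^(−3.71/10) = 0.4256
  Stage 2: F_2 = 10^(0.518/10) = 1.127, G_2 = 10^(−0.518/10) = 0.8876
  Stage 3: F_3 = 10^(1.16/10) = 1.306, G_3 = 10^(18.0/10) = 63.10
  Stage 4: F_4 = 10^(3.98/10) = 2.500, G_4 = 10^(14.2/10) = 26.30
Friis cascade:
  F = 2.350 + (1.127 − 1)/0.4256 + (1.306 − 1)/0.3777 + (2.500 − 1)/23.83 = 3.521
NF = 10 log₁₀(3.521) = 5.47 dB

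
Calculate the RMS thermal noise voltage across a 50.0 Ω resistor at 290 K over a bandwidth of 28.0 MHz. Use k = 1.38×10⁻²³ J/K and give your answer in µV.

V_n = √(4kTRB)
4kTRB = 4 × 1.38×10⁻²³ × 290 × 5.00×10¹ × 2.80×10⁷ = 2.24×10⁻¹¹ V²
V_n = √(2.24×10⁻¹¹) = 4.73×10⁻⁶ V = 4.73 µV

4.73 µV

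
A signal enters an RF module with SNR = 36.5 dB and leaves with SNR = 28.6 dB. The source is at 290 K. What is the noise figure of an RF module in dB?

NF (dB) = SNR_in(dB) − SNR_out(dB) when the source is at T₀
NF = 36.5 − 28.6 = 7.9 dB

7.9 dB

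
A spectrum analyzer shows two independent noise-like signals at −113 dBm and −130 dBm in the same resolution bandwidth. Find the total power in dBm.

−112.9 dBm

Convert to linear, add, convert back:
P₁ = 5.01×10⁻¹⁵ W, P₂ = 1.00×10⁻¹⁶ W
P_tot = 5.11×10⁻¹⁵ W → 10 log₁₀(P_tot / 10⁻³) = −112.9 dBm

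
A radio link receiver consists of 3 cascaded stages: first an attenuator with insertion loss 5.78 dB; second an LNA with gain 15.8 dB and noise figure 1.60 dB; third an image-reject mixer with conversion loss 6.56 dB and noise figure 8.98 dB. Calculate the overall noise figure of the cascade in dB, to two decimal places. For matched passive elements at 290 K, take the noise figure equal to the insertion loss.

Convert to linear (a loss of L dB is a gain of −L dB): F_i = 10^(NF_i/10), G_i = 10^(G_i,dB/10)
  Stage 1: F_1 = 10^(5.78/10) = 3.784, G_1 = 10^(−5.78/10) = 0.2642
  Stage 2: F_2 = 10^(1.60/10) = 1.445, G_2 = 10^(15.8/10) = 38.02
  Stage 3: F_3 = 10^(8.98/10) = 7.907, G_3 = 10^(−6.56/10) = 0.2208
Friis cascade:
  F = 3.784 + (1.445 − 1)/0.2642 + (7.907 − 1)/10.05 = 6.158
NF = 10 log₁₀(6.158) = 7.89 dB

7.89 dB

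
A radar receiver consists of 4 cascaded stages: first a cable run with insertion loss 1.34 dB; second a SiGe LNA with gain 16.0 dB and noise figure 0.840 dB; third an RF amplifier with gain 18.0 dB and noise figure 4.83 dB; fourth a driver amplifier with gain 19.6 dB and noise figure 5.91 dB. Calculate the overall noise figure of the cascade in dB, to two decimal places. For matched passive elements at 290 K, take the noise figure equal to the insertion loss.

2.36 dB

Convert to linear (a loss of L dB is a gain of −L dB): F_i = 10^(NF_i/10), G_i = 10^(G_i,dB/10)
  Stage 1: F_1 = 10^(1.34/10) = 1.361, G_1 = 10^(−1.34/10) = 0.7345
  Stage 2: F_2 = 10^(0.840/10) = 1.213, G_2 = 10^(16.0/10) = 39.81
  Stage 3: F_3 = 10^(4.83/10) = 3.041, G_3 = 10^(18.0/10) = 63.10
  Stage 4: F_4 = 10^(5.91/10) = 3.899, G_4 = 10^(19.6/10) = 91.20
Friis cascade:
  F = 1.361 + (1.213 − 1)/0.7345 + (3.041 − 1)/29.24 + (3.899 − 1)/1845 = 1.723
NF = 10 log₁₀(1.723) = 2.36 dB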